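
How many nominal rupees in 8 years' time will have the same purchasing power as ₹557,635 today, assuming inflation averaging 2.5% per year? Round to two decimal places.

Cumulative price-level factor: (1+2.5%)^8 ≈ 1.2184028975.
The nominal amount required is ₹557,635 scaled up by that factor.

₹679,424.10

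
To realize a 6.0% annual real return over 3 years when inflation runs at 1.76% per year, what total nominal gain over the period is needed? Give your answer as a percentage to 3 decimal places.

Required annual nominal rate: (1+6.0%)(1+1.76%) − 1 = 7.8656%.
Cumulative over 3 years: (1 + 0.078656)^3 − 1 ≈ 0.25501.

25.501%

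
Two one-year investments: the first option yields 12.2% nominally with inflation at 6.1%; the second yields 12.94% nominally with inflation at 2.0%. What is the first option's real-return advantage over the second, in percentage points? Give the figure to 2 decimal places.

The first option real return: 1.122/1.061 − 1 = 5.749%.
The second real return: 1.1294/1.020 − 1 = 10.725%.
Difference: 5.749 − 10.725 = -4.976 pp.

-4.98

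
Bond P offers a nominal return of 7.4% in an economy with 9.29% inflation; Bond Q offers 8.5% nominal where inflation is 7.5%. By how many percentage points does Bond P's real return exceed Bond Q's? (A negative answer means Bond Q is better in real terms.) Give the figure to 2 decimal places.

-2.66

Bond P real return: 1.074/1.0929 − 1 = -1.729%.
Bond Q real return: 1.085/1.075 − 1 = 0.930%.
Difference: -1.729 − 0.930 = -2.659 pp.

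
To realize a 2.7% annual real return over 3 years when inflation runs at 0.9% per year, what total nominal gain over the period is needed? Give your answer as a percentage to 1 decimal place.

11.3%

Required annual nominal rate: (1+2.7%)(1+0.9%) − 1 = 3.6243%.
Cumulative over 3 years: (1 + 0.036243)^3 − 1 ≈ 0.11272.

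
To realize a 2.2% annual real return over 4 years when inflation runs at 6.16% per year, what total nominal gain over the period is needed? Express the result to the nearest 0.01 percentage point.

Required annual nominal rate: (1+2.2%)(1+6.16%) − 1 = 8.49552%.
Cumulative over 4 years: (1 + 0.0849552)^4 − 1 ≈ 0.38563.

38.56%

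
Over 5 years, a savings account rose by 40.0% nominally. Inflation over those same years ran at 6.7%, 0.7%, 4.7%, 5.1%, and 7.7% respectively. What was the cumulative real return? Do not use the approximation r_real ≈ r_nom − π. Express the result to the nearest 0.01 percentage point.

Cumulative inflation factor: 1.067 × 1.007 × 1.047 × 1.051 × 1.077 ≈ 1.27338.
Nominal growth factor: 1.40000. Real growth factor = 1.40000 / 1.27338 ≈ 1.09943.
Total real return ≈ 9.9434%.

9.94%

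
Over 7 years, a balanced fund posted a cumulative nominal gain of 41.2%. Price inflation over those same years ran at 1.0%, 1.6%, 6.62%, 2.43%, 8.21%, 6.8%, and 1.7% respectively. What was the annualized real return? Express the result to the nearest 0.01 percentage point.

1.00%

Cumulative inflation factor: 1.010 × 1.016 × 1.0662 × 1.0243 × 1.0821 × 1.068 × 1.017 ≈ 1.31717.
Nominal growth factor: 1.41200. Real growth factor = 1.41200 / 1.31717 ≈ 1.07200.
Annualized: 1.07200^(1/7) − 1 ≈ 0.00998.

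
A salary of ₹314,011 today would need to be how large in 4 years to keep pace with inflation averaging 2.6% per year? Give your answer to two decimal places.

Cumulative price-level factor: (1+2.6%)^4 ≈ 1.1081267610.
Multiplying ₹314,011 by the price-level factor gives the future nominal sum.

₹347,963.99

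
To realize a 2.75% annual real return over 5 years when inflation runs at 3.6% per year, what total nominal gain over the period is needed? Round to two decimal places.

Required annual nominal rate: (1+2.75%)(1+3.6%) − 1 = 6.449%.
Cumulative over 5 years: (1 + 0.06449)^5 − 1 ≈ 0.36681.

36.68%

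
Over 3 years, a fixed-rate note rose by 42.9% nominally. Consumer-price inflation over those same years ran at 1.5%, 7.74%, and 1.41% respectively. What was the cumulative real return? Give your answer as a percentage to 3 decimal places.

28.857%

Cumulative inflation factor: 1.015 × 1.0774 × 1.0141 ≈ 1.10898.
Nominal growth factor: 1.42900. Real growth factor = 1.42900 / 1.10898 ≈ 1.28857.
Total real return ≈ 28.8571%.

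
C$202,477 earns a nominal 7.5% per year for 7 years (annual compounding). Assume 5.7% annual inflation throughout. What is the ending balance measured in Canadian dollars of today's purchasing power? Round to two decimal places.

Nominal value at maturity: C$202,477 × (1 + 7.5%)^7 ≈ C$335,919.29.
Price-level factor over 7 years: (1 + 5.7%)^7 ≈ 1.4740930926.
The maturity value deflated by that factor is the answer in today's purchasing power.

C$227,882.01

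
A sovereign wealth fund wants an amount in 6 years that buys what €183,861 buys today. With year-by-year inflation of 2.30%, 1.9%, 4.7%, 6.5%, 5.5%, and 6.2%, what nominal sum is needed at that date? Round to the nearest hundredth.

€239,448.82

Cumulative price-level factor: 1.0230 × 1.019 × 1.047 × 1.065 × 1.055 × 1.062 ≈ 1.3023361133.
The nominal amount required is €183,861 scaled up by that factor.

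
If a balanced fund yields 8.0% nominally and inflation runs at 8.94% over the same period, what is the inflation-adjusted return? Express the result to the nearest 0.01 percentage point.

-0.86%

Real return via the Fisher equation: (1 + 8.0%)/(1 + 8.94%) − 1 = 1.080/1.0894 − 1 ≈ -0.00863.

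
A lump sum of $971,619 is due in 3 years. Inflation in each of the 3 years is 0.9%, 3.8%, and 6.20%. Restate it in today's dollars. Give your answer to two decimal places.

Price-level factor over 3 years: 1.009 × 1.038 × 1.0620 = 1.112277204.
Purchasing power today: $971,619 divided by that factor.

$873,540.33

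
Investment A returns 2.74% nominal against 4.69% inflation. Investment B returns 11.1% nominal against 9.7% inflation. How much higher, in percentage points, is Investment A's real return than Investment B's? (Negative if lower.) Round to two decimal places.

Investment A real return: 1.0274/1.0469 − 1 = -1.863%.
Investment B real return: 1.111/1.097 − 1 = 1.276%.
Difference: -1.863 − 1.276 = -3.139 pp.

-3.14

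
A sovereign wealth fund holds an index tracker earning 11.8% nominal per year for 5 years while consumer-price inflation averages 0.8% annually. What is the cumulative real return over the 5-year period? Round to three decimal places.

67.844%

The annual real rate is (1+11.8%)/(1+0.8%) − 1 = 10.9127%.
Compounded over 5 years: (1 + 0.109127)^5 − 1 ≈ 0.67844.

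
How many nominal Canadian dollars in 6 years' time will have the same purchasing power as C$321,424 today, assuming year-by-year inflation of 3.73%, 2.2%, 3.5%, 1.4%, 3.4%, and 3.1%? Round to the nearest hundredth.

C$381,233.52

Cumulative price-level factor: 1.0373 × 1.022 × 1.035 × 1.014 × 1.034 × 1.031 ≈ 1.1860767221.
The nominal amount required is C$321,424 scaled up by that factor.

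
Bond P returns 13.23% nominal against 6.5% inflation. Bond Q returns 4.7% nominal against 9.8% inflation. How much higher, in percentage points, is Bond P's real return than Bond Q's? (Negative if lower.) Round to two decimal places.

Bond P real return: 1.1323/1.065 − 1 = 6.319%.
Bond Q real return: 1.047/1.098 − 1 = -4.645%.
Difference: 6.319 − (-4.645) = 10.964 pp.

10.96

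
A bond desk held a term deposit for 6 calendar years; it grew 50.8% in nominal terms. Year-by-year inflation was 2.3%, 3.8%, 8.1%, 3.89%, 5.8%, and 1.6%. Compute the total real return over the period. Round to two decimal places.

17.64%

Cumulative inflation factor: 1.023 × 1.038 × 1.081 × 1.0389 × 1.058 × 1.016 ≈ 1.28189.
Nominal growth factor: 1.50800. Real growth factor = 1.50800 / 1.28189 ≈ 1.17639.
Total real return ≈ 17.6385%.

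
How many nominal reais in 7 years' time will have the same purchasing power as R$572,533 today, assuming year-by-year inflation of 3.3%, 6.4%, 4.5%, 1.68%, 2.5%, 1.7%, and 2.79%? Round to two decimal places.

Cumulative price-level factor: 1.033 × 1.064 × 1.045 × 1.0168 × 1.025 × 1.017 × 1.0279 ≈ 1.2513807267.
Multiplying R$572,533 by the price-level factor gives the future nominal sum.

R$716,456.76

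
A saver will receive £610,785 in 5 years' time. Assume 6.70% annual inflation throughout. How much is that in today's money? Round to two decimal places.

£441,637.83

Price-level factor over 5 years: (1 + 6.70%)^5 ≈ 1.3829997357.
Purchasing power today: £610,785 divided by that factor.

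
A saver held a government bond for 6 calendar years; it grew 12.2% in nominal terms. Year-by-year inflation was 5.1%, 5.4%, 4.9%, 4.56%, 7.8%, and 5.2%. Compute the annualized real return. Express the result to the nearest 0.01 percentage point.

Cumulative inflation factor: 1.051 × 1.054 × 1.049 × 1.0456 × 1.078 × 1.052 ≈ 1.37790.
Nominal growth factor: 1.12200. Real growth factor = 1.12200 / 1.37790 ≈ 0.81428.
Annualized: 0.81428^(1/6) − 1 ≈ -0.03366.

-3.37%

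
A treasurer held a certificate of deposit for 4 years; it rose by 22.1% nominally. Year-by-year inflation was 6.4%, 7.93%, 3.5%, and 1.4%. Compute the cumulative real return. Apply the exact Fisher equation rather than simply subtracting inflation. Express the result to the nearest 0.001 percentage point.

1.310%

Cumulative inflation factor: 1.064 × 1.0793 × 1.035 × 1.014 ≈ 1.20521.
Nominal growth factor: 1.22100. Real growth factor = 1.22100 / 1.20521 ≈ 1.01310.
Total real return ≈ 1.3103%.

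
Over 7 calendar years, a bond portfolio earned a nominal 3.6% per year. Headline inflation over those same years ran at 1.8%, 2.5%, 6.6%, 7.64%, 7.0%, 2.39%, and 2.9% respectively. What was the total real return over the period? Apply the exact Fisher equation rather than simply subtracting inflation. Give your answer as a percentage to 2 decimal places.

Cumulative inflation factor: 1.018 × 1.025 × 1.066 × 1.0764 × 1.070 × 1.0239 × 1.029 ≈ 1.34977.
Nominal growth factor: 1.28091. Real growth factor = 1.28091 / 1.34977 ≈ 0.94898.
Total real return ≈ -5.1016%.

-5.10%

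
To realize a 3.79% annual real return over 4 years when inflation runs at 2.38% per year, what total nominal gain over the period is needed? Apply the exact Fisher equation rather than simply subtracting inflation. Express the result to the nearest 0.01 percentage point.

27.49%

Required annual nominal rate: (1+3.79%)(1+2.38%) − 1 = 6.260202%.
Cumulative over 4 years: (1 + 0.06260202)^4 − 1 ≈ 0.27492.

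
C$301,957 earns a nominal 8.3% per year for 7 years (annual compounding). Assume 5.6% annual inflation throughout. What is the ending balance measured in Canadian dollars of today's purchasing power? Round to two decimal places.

Nominal value at maturity: C$301,957 × (1 + 8.3%)^7 ≈ C$527,648.00.
Price-level factor over 7 years: (1 + 5.6%)^7 ≈ 1.4643585503.
The maturity value deflated by that factor is the answer in today's purchasing power.

C$360,327.05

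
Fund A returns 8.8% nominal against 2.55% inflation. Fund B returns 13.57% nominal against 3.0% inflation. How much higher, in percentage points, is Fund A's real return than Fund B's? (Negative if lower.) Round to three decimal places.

-4.168

Fund A real return: 1.088/1.0255 − 1 = 6.0946%.
Fund B real return: 1.1357/1.030 − 1 = 10.2621%.
Difference: 6.0946 − 10.2621 = -4.1675 pp.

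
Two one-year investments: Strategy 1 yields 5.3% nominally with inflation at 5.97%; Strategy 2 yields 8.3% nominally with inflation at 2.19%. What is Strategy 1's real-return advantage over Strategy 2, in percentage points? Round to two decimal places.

Strategy 1 real return: 1.053/1.0597 − 1 = -0.632%.
Strategy 2 real return: 1.083/1.0219 − 1 = 5.979%.
Difference: -0.632 − 5.979 = -6.611 pp.

-6.61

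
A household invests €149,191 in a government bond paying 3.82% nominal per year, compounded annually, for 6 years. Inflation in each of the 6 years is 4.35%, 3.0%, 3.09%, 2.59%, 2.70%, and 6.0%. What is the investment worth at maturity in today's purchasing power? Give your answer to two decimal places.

Nominal value at maturity: €149,191 × (1 + 3.82%)^6 ≈ €186,822.32.
Price-level factor over 6 years: 1.0435 × 1.030 × 1.0309 × 1.0259 × 1.0270 × 1.060 ≈ 1.2374497048.
Dividing the nominal maturity value by the price-level factor gives the value in today's money.

€150,973.67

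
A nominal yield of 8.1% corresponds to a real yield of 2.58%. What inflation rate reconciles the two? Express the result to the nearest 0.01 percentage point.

5.38%

From (1+r_nom) = (1+r_real)(1+π), we get 1+π = (1 + 8.1%)/(1 + 2.58%) = 1.081/1.0258 ≈ 1.05381.
So π ≈ 5.3812%.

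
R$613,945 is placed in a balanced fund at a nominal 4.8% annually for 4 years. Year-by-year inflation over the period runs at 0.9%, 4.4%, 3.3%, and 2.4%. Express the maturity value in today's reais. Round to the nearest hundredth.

R$664,634.15

Nominal value at maturity: R$613,945 × (1 + 4.8%)^4 ≈ R$740,584.46.
Price-level factor over 4 years: 1.009 × 1.044 × 1.033 × 1.024 ≈ 1.1142738616.
The maturity value deflated by that factor is the answer in today's purchasing power.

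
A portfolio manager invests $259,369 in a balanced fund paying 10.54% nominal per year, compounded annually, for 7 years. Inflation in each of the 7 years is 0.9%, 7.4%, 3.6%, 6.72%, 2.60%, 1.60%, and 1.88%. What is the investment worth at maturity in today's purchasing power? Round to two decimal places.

$411,077.08

Nominal value at maturity: $259,369 × (1 + 10.54%)^7 ≈ $523,063.35.
Price-level factor over 7 years: 1.009 × 1.074 × 1.036 × 1.0672 × 1.0260 × 1.0160 × 1.0188 ≈ 1.2724215758.
The maturity value deflated by that factor is the answer in today's purchasing power.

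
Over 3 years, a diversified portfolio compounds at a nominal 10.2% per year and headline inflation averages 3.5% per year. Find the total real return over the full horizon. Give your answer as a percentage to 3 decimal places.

20.705%

The annual real rate is (1+10.2%)/(1+3.5%) − 1 = 6.4734%.
Compounded over 3 years: (1 + 0.064734)^3 − 1 ≈ 0.20705.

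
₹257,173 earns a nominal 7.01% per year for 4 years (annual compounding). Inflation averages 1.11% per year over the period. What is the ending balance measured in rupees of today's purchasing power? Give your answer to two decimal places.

Nominal value at maturity: ₹257,173 × (1 + 7.01%)^4 ≈ ₹337,227.38.
Price-level factor over 4 years: (1 + 1.11%)^4 ≈ 1.0451447457.
The maturity value deflated by that factor is the answer in today's purchasing power.

₹322,660.93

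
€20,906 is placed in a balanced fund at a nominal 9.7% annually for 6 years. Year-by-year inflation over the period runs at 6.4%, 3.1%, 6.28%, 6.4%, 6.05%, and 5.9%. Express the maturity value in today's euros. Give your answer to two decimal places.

Nominal value at maturity: €20,906 × (1 + 9.7%)^6 ≈ €36,434.32.
Price-level factor over 6 years: 1.064 × 1.031 × 1.0628 × 1.064 × 1.0605 × 1.059 ≈ 1.3931571234.
Dividing the nominal maturity value by the price-level factor gives the value in today's money.

€26,152.34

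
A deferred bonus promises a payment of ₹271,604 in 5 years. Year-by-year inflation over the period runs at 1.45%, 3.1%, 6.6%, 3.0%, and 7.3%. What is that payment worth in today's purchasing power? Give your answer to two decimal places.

₹220,410.00

Price-level factor over 5 years: 1.0145 × 1.031 × 1.066 × 1.030 × 1.073 ≈ 1.2322671411.
Purchasing power today: ₹271,604 divided by that factor.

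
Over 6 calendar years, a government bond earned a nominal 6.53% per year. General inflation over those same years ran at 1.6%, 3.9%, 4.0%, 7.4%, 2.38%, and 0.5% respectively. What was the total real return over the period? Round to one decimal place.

20.5%

Cumulative inflation factor: 1.016 × 1.039 × 1.040 × 1.074 × 1.0238 × 1.005 ≈ 1.21319.
Nominal growth factor: 1.46161. Real growth factor = 1.46161 / 1.21319 ≈ 1.20477.
Total real return ≈ 20.4768%.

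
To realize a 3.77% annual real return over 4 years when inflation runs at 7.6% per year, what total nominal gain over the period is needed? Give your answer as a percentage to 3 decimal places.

Required annual nominal rate: (1+3.77%)(1+7.6%) − 1 = 11.65652%.
Cumulative over 4 years: (1 + 0.1165652)^4 − 1 ≈ 0.55431.

55.431%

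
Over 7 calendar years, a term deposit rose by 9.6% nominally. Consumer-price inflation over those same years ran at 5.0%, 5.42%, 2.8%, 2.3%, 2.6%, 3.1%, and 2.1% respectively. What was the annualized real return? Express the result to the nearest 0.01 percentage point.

-1.94%

Cumulative inflation factor: 1.050 × 1.0542 × 1.028 × 1.023 × 1.026 × 1.031 × 1.021 ≈ 1.25722.
Nominal growth factor: 1.09600. Real growth factor = 1.09600 / 1.25722 ≈ 0.87176.
Annualized: 0.87176^(1/7) − 1 ≈ -0.01941.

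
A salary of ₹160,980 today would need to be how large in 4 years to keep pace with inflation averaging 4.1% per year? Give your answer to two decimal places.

Cumulative price-level factor: (1+4.1%)^4 ≈ 1.1743645098.
The nominal amount required is ₹160,980 scaled up by that factor.

₹189,049.20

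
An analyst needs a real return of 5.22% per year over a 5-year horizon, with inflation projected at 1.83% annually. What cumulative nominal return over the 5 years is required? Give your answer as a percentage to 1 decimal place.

41.2%

Required annual nominal rate: (1+5.22%)(1+1.83%) − 1 = 7.145526%.
Cumulative over 5 years: (1 + 0.07145526)^5 − 1 ≈ 0.41212.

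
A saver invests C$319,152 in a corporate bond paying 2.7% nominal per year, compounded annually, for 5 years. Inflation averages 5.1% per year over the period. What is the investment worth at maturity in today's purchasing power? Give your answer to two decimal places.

C$284,338.85

Nominal value at maturity: C$319,152 × (1 + 2.7%)^5 ≈ C$364,627.81.
Price-level factor over 5 years: (1 + 5.1%)^5 ≈ 1.2823706810.
Dividing the nominal maturity value by the price-level factor gives the value in today's money.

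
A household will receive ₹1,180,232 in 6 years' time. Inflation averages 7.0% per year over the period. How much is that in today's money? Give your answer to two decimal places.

Price-level factor over 6 years: (1 + 7.0%)^6 ≈ 1.5007303518.
Purchasing power today: ₹1,180,232 divided by that factor.

₹786,438.42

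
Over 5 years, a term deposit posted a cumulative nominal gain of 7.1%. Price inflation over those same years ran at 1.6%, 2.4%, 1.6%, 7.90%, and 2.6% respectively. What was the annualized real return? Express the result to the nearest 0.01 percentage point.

Cumulative inflation factor: 1.016 × 1.024 × 1.016 × 1.0790 × 1.026 ≈ 1.17019.
Nominal growth factor: 1.07100. Real growth factor = 1.07100 / 1.17019 ≈ 0.91524.
Annualized: 0.91524^(1/5) − 1 ≈ -0.01756.

-1.76%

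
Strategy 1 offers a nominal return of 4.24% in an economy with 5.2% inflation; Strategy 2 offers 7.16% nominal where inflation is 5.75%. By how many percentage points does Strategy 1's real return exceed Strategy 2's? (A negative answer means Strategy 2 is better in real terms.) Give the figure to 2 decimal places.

-2.25

Strategy 1 real return: 1.0424/1.052 − 1 = -0.913%.
Strategy 2 real return: 1.0716/1.0575 − 1 = 1.333%.
Difference: -0.913 − 1.333 = -2.246 pp.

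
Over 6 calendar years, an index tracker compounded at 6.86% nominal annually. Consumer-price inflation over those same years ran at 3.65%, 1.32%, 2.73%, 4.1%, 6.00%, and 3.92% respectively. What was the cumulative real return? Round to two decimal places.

20.36%

Cumulative inflation factor: 1.0365 × 1.0132 × 1.0273 × 1.041 × 1.0600 × 1.0392 ≈ 1.23714.
Nominal growth factor: 1.48899. Real growth factor = 1.48899 / 1.23714 ≈ 1.20358.
Total real return ≈ 20.3576%.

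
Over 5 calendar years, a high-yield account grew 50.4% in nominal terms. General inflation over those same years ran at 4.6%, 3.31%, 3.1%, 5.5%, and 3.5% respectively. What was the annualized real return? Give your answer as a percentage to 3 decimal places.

Cumulative inflation factor: 1.046 × 1.0331 × 1.031 × 1.055 × 1.035 ≈ 1.21654.
Nominal growth factor: 1.50400. Real growth factor = 1.50400 / 1.21654 ≈ 1.23630.
Annualized: 1.23630^(1/5) − 1 ≈ 0.04334.

4.334%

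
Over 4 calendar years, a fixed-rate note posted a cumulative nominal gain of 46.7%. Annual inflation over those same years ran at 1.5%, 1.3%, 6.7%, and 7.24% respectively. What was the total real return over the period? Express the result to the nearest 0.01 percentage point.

24.69%

Cumulative inflation factor: 1.015 × 1.013 × 1.067 × 1.0724 ≈ 1.17651.
Nominal growth factor: 1.46700. Real growth factor = 1.46700 / 1.17651 ≈ 1.24691.
Total real return ≈ 24.6905%.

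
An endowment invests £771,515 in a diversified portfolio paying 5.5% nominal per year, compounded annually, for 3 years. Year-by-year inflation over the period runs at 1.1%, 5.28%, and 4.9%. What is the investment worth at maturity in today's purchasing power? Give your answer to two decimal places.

£811,389.22

Nominal value at maturity: £771,515 × (1 + 5.5%)^3 ≈ £905,944.83.
Price-level factor over 3 years: 1.011 × 1.0528 × 1.049 = 1.1165354592.
The maturity value deflated by that factor is the answer in today's purchasing power.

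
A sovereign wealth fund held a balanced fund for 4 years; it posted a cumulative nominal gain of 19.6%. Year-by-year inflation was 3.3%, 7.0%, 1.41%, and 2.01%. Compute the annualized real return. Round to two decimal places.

1.13%

Cumulative inflation factor: 1.033 × 1.070 × 1.0141 × 1.0201 ≈ 1.14342.
Nominal growth factor: 1.19600. Real growth factor = 1.19600 / 1.14342 ≈ 1.04598.
Annualized: 1.04598^(1/4) − 1 ≈ 0.01130.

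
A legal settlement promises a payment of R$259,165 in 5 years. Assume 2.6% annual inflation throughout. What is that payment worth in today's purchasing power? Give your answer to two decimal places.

R$227,949.97

Price-level factor over 5 years: (1 + 2.6%)^5 ≈ 1.1369380568.
Purchasing power today: R$259,165 divided by that factor.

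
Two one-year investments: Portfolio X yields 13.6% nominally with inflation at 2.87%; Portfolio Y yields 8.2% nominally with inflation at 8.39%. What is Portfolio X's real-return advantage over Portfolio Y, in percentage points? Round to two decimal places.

10.61

Portfolio X real return: 1.136/1.0287 − 1 = 10.431%.
Portfolio Y real return: 1.082/1.0839 − 1 = -0.175%.
Difference: 10.431 − (-0.175) = 10.606 pp.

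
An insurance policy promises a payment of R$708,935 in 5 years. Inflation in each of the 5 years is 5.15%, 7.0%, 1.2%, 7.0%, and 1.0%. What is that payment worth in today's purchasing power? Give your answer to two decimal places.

R$576,139.56

Price-level factor over 5 years: 1.0515 × 1.070 × 1.012 × 1.070 × 1.010 ≈ 1.2304917852.
Purchasing power today: R$708,935 divided by that factor.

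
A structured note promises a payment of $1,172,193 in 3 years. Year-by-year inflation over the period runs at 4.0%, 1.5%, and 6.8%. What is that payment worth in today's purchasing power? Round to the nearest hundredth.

Price-level factor over 3 years: 1.040 × 1.015 × 1.068 = 1.1273808.
Purchasing power today: $1,172,193 divided by that factor.

$1,039,748.95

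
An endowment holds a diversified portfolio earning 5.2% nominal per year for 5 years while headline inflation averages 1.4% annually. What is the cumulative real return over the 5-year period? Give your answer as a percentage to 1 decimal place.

20.2%

The annual real rate is (1+5.2%)/(1+1.4%) − 1 = 3.7475%.
Compounded over 5 years: (1 + 0.037475)^5 − 1 ≈ 0.20196.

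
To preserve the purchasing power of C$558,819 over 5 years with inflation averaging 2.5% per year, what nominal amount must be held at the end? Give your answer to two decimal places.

Cumulative price-level factor: (1+2.5%)^5 ≈ 1.1314082129.
The nominal amount required is C$558,819 scaled up by that factor.

C$632,252.41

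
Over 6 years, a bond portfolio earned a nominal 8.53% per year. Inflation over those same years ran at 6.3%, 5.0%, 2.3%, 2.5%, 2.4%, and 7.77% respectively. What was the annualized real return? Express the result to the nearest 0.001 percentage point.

Cumulative inflation factor: 1.063 × 1.050 × 1.023 × 1.025 × 1.024 × 1.0777 ≈ 1.29158.
Nominal growth factor: 1.63418. Real growth factor = 1.63418 / 1.29158 ≈ 1.26526.
Annualized: 1.26526^(1/6) − 1 ≈ 0.03999.

3.999%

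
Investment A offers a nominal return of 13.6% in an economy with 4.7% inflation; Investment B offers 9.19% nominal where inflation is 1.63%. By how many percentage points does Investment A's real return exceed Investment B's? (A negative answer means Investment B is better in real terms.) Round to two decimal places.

Investment A real return: 1.136/1.047 − 1 = 8.500%.
Investment B real return: 1.0919/1.0163 − 1 = 7.439%.
Difference: 8.500 − 7.439 = 1.061 pp.

1.06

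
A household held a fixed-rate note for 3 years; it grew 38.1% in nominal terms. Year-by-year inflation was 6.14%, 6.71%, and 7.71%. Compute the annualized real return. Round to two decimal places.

Cumulative inflation factor: 1.0614 × 1.0671 × 1.0771 ≈ 1.21994.
Nominal growth factor: 1.38100. Real growth factor = 1.38100 / 1.21994 ≈ 1.13202.
Annualized: 1.13202^(1/3) − 1 ≈ 0.04220.

4.22%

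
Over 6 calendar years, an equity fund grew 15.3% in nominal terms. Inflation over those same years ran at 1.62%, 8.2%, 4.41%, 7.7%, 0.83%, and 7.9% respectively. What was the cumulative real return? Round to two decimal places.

-14.29%

Cumulative inflation factor: 1.0162 × 1.082 × 1.0441 × 1.077 × 1.0083 × 1.079 ≈ 1.34516.
Nominal growth factor: 1.15300. Real growth factor = 1.15300 / 1.34516 ≈ 0.85714.
Total real return ≈ -14.2856%.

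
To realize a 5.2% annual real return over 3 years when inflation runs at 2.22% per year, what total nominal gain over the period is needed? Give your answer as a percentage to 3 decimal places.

Required annual nominal rate: (1+5.2%)(1+2.22%) − 1 = 7.53544%.
Cumulative over 3 years: (1 + 0.0753544)^3 − 1 ≈ 0.24353.

24.353%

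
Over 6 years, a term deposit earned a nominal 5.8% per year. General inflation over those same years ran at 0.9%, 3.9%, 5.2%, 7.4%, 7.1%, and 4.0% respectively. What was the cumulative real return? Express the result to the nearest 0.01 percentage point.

Cumulative inflation factor: 1.009 × 1.039 × 1.052 × 1.074 × 1.071 × 1.040 ≈ 1.31932.
Nominal growth factor: 1.40254. Real growth factor = 1.40254 / 1.31932 ≈ 1.06308.
Total real return ≈ 6.3076%.

6.31%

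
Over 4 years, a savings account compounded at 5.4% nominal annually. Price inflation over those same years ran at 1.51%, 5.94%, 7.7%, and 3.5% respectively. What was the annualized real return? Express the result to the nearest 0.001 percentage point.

Cumulative inflation factor: 1.0151 × 1.0594 × 1.077 × 1.035 ≈ 1.19874.
Nominal growth factor: 1.23413. Real growth factor = 1.23413 / 1.19874 ≈ 1.02953.
Annualized: 1.02953^(1/4) − 1 ≈ 0.00730.

0.730%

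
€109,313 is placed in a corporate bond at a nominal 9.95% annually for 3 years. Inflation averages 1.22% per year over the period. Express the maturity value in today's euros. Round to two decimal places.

Nominal value at maturity: €109,313 × (1 + 9.95%)^3 ≈ €145,297.29.
Price-level factor over 3 years: (1 + 1.22%)^3 ≈ 1.0370483358.
Dividing the nominal maturity value by the price-level factor gives the value in today's money.

€140,106.57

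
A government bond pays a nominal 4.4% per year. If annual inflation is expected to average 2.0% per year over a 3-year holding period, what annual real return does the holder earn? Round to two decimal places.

With constant rates the annual real return is the same each year: (1+4.4%)/(1+2.0%) − 1 = 0.02353.

2.35%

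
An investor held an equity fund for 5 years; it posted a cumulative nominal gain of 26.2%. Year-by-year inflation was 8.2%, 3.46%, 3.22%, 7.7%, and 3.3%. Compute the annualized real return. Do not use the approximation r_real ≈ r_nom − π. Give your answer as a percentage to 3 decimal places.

-0.369%

Cumulative inflation factor: 1.082 × 1.0346 × 1.0322 × 1.077 × 1.033 ≈ 1.28552.
Nominal growth factor: 1.26200. Real growth factor = 1.26200 / 1.28552 ≈ 0.98170.
Annualized: 0.98170^(1/5) − 1 ≈ -0.00369.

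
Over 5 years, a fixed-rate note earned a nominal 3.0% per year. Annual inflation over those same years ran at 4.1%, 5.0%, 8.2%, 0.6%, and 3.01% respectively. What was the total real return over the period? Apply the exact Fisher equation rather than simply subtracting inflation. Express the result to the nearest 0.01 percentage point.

-5.41%

Cumulative inflation factor: 1.041 × 1.050 × 1.082 × 1.006 × 1.0301 ≈ 1.22559.
Nominal growth factor: 1.15927. Real growth factor = 1.15927 / 1.22559 ≈ 0.94589.
Total real return ≈ -5.4108%.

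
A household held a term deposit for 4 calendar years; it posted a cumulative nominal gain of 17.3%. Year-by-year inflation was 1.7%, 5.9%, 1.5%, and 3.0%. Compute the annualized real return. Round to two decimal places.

Cumulative inflation factor: 1.017 × 1.059 × 1.015 × 1.030 ≈ 1.12595.
Nominal growth factor: 1.17300. Real growth factor = 1.17300 / 1.12595 ≈ 1.04178.
Annualized: 1.04178^(1/4) − 1 ≈ 0.01029.

1.03%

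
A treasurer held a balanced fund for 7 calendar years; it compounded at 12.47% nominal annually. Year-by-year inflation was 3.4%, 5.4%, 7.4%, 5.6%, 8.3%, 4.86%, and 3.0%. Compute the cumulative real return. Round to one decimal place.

57.5%

Cumulative inflation factor: 1.034 × 1.054 × 1.074 × 1.056 × 1.083 × 1.0486 × 1.030 ≈ 1.44579.
Nominal growth factor: 2.27644. Real growth factor = 2.27644 / 1.44579 ≈ 1.57453.
Total real return ≈ 57.4534%.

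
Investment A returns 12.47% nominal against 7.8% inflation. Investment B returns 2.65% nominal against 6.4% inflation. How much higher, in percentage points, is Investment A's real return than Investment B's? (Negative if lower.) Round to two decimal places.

Investment A real return: 1.1247/1.078 − 1 = 4.332%.
Investment B real return: 1.0265/1.064 − 1 = -3.524%.
Difference: 4.332 − (-3.524) = 7.856 pp.

7.86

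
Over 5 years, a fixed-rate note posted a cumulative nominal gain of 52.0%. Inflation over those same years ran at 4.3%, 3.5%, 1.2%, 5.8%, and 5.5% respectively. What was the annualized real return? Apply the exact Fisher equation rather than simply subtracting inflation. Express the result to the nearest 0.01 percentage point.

Cumulative inflation factor: 1.043 × 1.035 × 1.012 × 1.058 × 1.055 ≈ 1.21939.
Nominal growth factor: 1.52000. Real growth factor = 1.52000 / 1.21939 ≈ 1.24652.
Annualized: 1.24652^(1/5) − 1 ≈ 0.04506.

4.51%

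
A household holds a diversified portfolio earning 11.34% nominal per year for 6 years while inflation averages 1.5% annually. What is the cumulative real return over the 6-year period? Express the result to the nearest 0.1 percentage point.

The annual real rate is (1+11.34%)/(1+1.5%) − 1 = 9.6946%.
Compounded over 6 years: (1 + 0.096946)^6 − 1 ≈ 0.74225.

74.2%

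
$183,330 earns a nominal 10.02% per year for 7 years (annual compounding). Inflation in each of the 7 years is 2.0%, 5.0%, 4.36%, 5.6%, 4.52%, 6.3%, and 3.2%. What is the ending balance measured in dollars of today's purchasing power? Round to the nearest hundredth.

Nominal value at maturity: $183,330 × (1 + 10.02%)^7 ≈ $357,713.25.
Price-level factor over 7 years: 1.020 × 1.050 × 1.0436 × 1.056 × 1.0452 × 1.063 × 1.032 ≈ 1.3533178881.
Dividing the nominal maturity value by the price-level factor gives the value in today's money.

$264,323.15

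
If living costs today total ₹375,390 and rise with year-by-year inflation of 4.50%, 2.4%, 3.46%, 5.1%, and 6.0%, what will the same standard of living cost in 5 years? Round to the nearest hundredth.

₹462,998.95

Cumulative price-level factor: 1.0450 × 1.024 × 1.0346 × 1.051 × 1.060 ≈ 1.2333811378.
The nominal amount required is ₹375,390 scaled up by that factor.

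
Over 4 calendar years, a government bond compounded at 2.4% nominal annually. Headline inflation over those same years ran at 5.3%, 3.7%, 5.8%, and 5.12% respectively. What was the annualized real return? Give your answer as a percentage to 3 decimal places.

Cumulative inflation factor: 1.053 × 1.037 × 1.058 × 1.0512 ≈ 1.21445.
Nominal growth factor: 1.09951. Real growth factor = 1.09951 / 1.21445 ≈ 0.90536.
Annualized: 0.90536^(1/4) − 1 ≈ -0.02455.

-2.455%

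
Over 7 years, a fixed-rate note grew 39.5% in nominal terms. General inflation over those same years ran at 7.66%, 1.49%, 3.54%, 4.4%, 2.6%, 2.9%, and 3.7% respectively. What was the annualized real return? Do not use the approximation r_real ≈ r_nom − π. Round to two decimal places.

Cumulative inflation factor: 1.0766 × 1.0149 × 1.0354 × 1.044 × 1.026 × 1.029 × 1.037 ≈ 1.29309.
Nominal growth factor: 1.39500. Real growth factor = 1.39500 / 1.29309 ≈ 1.07881.
Annualized: 1.07881^(1/7) − 1 ≈ 0.01090.

1.09%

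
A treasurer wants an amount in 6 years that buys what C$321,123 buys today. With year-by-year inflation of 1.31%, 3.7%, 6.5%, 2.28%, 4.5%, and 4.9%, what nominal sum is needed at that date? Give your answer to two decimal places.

Cumulative price-level factor: 1.0131 × 1.037 × 1.065 × 1.0228 × 1.045 × 1.049 ≈ 1.2544783700.
Multiplying C$321,123 by the price-level factor gives the future nominal sum.

C$402,841.86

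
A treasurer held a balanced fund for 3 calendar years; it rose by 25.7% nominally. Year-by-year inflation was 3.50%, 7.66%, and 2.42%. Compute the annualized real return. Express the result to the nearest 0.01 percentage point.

Cumulative inflation factor: 1.0350 × 1.0766 × 1.0242 ≈ 1.14125.
Nominal growth factor: 1.25700. Real growth factor = 1.25700 / 1.14125 ≈ 1.10143.
Annualized: 1.10143^(1/3) − 1 ≈ 0.03273.

3.27%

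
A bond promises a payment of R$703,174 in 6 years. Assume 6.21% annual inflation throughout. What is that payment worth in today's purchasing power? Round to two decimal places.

Price-level factor over 6 years: (1 + 6.21%)^6 ≈ 1.4354644883.
Purchasing power today: R$703,174 divided by that factor.

R$489,858.16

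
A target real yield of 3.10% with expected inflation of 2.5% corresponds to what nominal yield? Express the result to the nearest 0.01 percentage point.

5.68%

By the Fisher equation, 1 + r_nom = (1 + 3.10%)(1 + 2.5%) = 1.0310 × 1.025 = 1.056775.
So r_nom = 5.6775%.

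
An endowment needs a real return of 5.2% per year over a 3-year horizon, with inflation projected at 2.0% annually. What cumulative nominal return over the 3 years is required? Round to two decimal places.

23.55%

Required annual nominal rate: (1+5.2%)(1+2.0%) − 1 = 7.304%.
Cumulative over 3 years: (1 + 0.07304)^3 − 1 ≈ 0.23551.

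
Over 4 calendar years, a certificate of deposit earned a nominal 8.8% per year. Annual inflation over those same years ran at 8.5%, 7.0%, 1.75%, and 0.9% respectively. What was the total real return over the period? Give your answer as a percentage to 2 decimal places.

Cumulative inflation factor: 1.085 × 1.070 × 1.0175 × 1.009 ≈ 1.19190.
Nominal growth factor: 1.40125. Real growth factor = 1.40125 / 1.19190 ≈ 1.17565.
Total real return ≈ 17.5646%.

17.56%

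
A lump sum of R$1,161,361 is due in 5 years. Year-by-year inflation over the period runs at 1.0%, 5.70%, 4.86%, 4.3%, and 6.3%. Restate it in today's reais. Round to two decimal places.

Price-level factor over 5 years: 1.010 × 1.0570 × 1.0486 × 1.043 × 1.063 ≈ 1.2411486162.
Purchasing power today: R$1,161,361 divided by that factor.

R$935,714.70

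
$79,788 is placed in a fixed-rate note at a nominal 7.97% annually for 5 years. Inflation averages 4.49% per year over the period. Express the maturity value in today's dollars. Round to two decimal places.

$93,989.52

Nominal value at maturity: $79,788 × (1 + 7.97%)^5 ≈ $117,072.01.
Price-level factor over 5 years: (1 + 4.49%)^5 ≈ 1.2455857925.
The maturity value deflated by that factor is the answer in today's purchasing power.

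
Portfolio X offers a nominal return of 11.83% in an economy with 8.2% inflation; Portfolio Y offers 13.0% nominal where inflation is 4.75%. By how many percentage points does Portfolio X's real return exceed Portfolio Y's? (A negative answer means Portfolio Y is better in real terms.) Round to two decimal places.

-4.52

Portfolio X real return: 1.1183/1.082 − 1 = 3.355%.
Portfolio Y real return: 1.130/1.0475 − 1 = 7.876%.
Difference: 3.355 − 7.876 = -4.521 pp.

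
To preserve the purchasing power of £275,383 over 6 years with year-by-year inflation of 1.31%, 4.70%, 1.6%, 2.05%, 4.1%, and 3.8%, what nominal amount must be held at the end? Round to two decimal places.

£327,258.49

Cumulative price-level factor: 1.0131 × 1.0470 × 1.016 × 1.0205 × 1.041 × 1.038 ≈ 1.1883757939.
The nominal amount required is £275,383 scaled up by that factor.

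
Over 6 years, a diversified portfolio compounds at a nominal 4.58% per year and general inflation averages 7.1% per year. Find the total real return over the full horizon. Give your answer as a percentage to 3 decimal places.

-13.313%

The annual real rate is (1+4.58%)/(1+7.1%) − 1 = -2.3529%.
Compounded over 6 years: (1 + -0.023529)^6 − 1 ≈ -0.13313.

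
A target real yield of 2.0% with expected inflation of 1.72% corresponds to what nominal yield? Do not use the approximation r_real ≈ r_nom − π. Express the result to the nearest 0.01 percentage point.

By the Fisher equation, 1 + r_nom = (1 + 2.0%)(1 + 1.72%) = 1.020 × 1.0172 = 1.037544.
So r_nom = 3.7544%.

3.75%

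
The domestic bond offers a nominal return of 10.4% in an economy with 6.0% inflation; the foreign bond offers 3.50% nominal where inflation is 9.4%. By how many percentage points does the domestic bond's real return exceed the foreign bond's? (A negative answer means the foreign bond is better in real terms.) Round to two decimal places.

9.54

The domestic bond real return: 1.104/1.060 − 1 = 4.151%.
The foreign bond real return: 1.0350/1.094 − 1 = -5.393%.
Difference: 4.151 − (-5.393) = 9.544 pp.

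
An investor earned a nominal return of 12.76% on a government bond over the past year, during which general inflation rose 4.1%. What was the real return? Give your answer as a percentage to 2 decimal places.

Real return via the Fisher equation: (1 + 12.76%)/(1 + 4.1%) − 1 = 1.1276/1.041 − 1 ≈ 0.08319.

8.32%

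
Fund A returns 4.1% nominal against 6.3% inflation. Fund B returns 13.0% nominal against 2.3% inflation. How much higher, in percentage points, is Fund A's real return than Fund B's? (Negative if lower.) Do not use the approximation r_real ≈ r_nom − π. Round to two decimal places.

-12.53

Fund A real return: 1.041/1.063 − 1 = -2.070%.
Fund B real return: 1.130/1.023 − 1 = 10.459%.
Difference: -2.070 − 10.459 = -12.529 pp.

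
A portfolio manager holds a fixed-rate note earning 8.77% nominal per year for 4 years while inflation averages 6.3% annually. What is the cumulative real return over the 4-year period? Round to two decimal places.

9.62%

The annual real rate is (1+8.77%)/(1+6.3%) − 1 = 2.3236%.
Compounded over 4 years: (1 + 0.023236)^4 − 1 ≈ 0.09623.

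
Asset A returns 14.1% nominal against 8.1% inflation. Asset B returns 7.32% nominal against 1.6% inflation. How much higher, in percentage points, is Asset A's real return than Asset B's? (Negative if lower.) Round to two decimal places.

Asset A real return: 1.141/1.081 − 1 = 5.550%.
Asset B real return: 1.0732/1.016 − 1 = 5.630%.
Difference: 5.550 − 5.630 = -0.080 pp.

-0.08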